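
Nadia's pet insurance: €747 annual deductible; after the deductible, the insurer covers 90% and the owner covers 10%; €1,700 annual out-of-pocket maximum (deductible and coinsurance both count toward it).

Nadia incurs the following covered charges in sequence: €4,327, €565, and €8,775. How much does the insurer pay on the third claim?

Bill 1, €4,327: deductible takes €747, €3,580 remains; coinsurance €3,580 × 10% = €358. Owner pays €1,105; OOP now €1,105. Plan pays €4,327 − €1,105 = €3,222.
Bill 2, €565: deductible already satisfied, so owner's share is 10% × €565 = €56.50. Cost to owner: €56.50. OOP to date €1,161.50. Insurer: €565 − €56.50 = €508.50.
Bill 3, €8,775: 10% coinsurance on €8,775 = €877.50. OOP would hit €2,039 > €1,700, so the cap limits the owner to €1,700 − €1,161.50 = €538.50. Insurer: €8,775 − €538.50 = €8,236.50.

€8,236.50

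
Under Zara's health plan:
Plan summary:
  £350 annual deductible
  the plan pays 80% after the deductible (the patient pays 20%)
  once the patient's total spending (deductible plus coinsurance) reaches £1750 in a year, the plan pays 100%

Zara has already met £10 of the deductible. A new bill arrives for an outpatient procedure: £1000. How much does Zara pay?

£472

£10 of the £350 deductible is already met, leaving £340.
The remaining £660 (= £1000 − £340) moves to coinsurance.
Coinsurance: £660 × 20% = £132.
Patient responsibility before any cap: £340 + £132 = £472.
Year-to-date out-of-pocket becomes £10 + £472 = £482, still under the £1750 maximum, so no cap applies.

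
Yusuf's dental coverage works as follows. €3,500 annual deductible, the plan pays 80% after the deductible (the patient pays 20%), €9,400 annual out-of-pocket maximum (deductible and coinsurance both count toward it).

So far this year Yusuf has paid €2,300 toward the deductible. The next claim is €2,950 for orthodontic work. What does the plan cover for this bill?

Remaining deductible: €3,500 − €2,300 = €1,200.
After the €1,200 deductible portion, €2,950 − €1,200 = €1,750 is subject to coinsurance.
20% of €1,750 = €350 falls to the patient.
That puts the patient's cost at €1,200 + €350 = €1,550 before any cap.
Year-to-date out-of-pocket becomes €2,300 + €1,550 = €3,850, still under the €9,400 maximum, so no cap applies.
Insurer pays the balance: €2,950 − €1,550 = €1,400.

€1,400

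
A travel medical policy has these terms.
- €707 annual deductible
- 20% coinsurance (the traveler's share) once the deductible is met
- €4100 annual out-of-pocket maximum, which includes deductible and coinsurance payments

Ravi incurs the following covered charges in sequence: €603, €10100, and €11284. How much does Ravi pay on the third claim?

€1393.80

Claim 1 — €603: entire amount goes to the deductible. Traveler owes €603 (running OOP €603).
Claim 2 — €10100: €104 to deductible, leaving €9996; traveler's 20% is €1999.20. Traveler owes €2103.20 (running OOP €2706.20).
Claim 3 — €11284: 20% coinsurance on €11284 = €2256.80. OOP would hit €4963 > €4100, so the cap limits the traveler to €4100 − €2706.20 = €1393.80.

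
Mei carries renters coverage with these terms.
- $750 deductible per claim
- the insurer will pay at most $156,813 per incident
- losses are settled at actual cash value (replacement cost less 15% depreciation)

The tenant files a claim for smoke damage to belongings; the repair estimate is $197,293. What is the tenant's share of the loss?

$40,480

Actual cash value after 15% depreciation: $197,293 × 85% = $167,699.05.
Subtract the deductible: $167,699.05 − $750 = $166,949.05.
Since $166,949.05 > $156,813, the payout is capped at $156,813.
Out of pocket: $197,293 − $156,813 = $40,480.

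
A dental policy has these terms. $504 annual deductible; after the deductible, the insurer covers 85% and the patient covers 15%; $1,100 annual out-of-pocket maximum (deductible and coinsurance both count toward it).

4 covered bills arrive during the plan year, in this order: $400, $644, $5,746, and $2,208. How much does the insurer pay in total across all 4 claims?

Claim 1 — $400: fully absorbed by the deductible. Cost to patient: $400. OOP to date $400. Insurer: $400 − $400 = $0.
Claim 2 — $644: $104 finishes the deductible; $540 goes to coinsurance; 15% of $540 = $81. Cost to patient: $185. OOP to date $585. Plan pays $644 − $185 = $459.
Claim 3 — $5,746: deductible already satisfied, so patient's share is 15% × $5,746 = $861.90. OOP would hit $1,446.90 > $1,100, so the cap limits the patient to $1,100 − $585 = $515. Insurer: $5,746 − $515 = $5,231.
Claim 4 — $2,208: 15% coinsurance on $2,208 = $331.20. Adding that to $1,100 gives $1,431.20, past the $1,100 cap; patient pays only $1,100 − $1,100 = $0. Plan pays $2,208 − $0 = $2,208.
Insurer total = bills − patient's total = $8,998 − $1,100 = $7,898.

$7,898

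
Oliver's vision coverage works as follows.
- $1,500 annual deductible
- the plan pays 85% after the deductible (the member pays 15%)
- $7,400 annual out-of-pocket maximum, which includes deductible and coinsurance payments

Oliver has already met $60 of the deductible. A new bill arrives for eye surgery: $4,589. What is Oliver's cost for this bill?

Deductible still to meet: $1,500 − $60 = $1,440.
That leaves $4,589 − $1,440 = $3,149 for coinsurance.
Member's 15% share of $3,149 is $472.35.
That puts the member's cost at $1,440 + $472.35 = $1,912.35 before any cap.
Cumulative spending $60 + $1,912.35 = $1,972.35 stays under the $7,400 maximum.

$1,912.35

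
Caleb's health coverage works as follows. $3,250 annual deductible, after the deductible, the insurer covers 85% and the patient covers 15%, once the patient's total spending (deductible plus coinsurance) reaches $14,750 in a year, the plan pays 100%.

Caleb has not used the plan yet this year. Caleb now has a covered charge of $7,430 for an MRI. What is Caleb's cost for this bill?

Deductible not yet touched, so the first $3,250 of the bill goes to the deductible.
The remaining $4,180 (= $7,430 − $3,250) moves to coinsurance.
15% of $4,180 = $627 falls to the patient.
So the patient owes $3,250 + $627 = $3,877 before any cap.
Year-to-date out-of-pocket becomes $0 + $3,877 = $3,877, still under the $14,750 maximum, so no cap applies.

$3,877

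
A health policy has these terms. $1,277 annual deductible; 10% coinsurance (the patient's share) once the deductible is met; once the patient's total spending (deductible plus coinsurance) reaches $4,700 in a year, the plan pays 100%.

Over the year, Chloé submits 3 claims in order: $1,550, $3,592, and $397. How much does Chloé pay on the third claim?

Claim 1 — $1,550: $1,277 finishes the deductible; $273 goes to coinsurance; coinsurance $273 × 10% = $27.30. Patient owes $1,304.30 (running OOP $1,304.30).
Claim 2 — $3,592: deductible already satisfied, so patient's share is 10% × $3,592 = $359.20. Patient pays $359.20; OOP now $1,663.50.
Claim 3 — $397: deductible already satisfied, so patient's share is 10% × $397 = $39.70. Patient pays $39.70; OOP now $1,703.20.

$39.70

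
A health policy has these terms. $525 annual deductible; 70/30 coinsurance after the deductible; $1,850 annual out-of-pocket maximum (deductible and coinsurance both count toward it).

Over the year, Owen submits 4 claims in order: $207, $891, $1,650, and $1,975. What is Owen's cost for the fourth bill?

Bill 1, $207: entire amount goes to the deductible. Patient owes $207 (running OOP $207).
Bill 2, $891: $318 to deductible, leaving $573; 30% of $573 = $171.90. Patient owes $489.90 (running OOP $696.90).
Bill 3, $1,650: deductible met; 30% of $1,650 = $495. Patient owes $495 (running OOP $1,191.90).
Bill 4, $1,975: 30% coinsurance on $1,975 = $592.50. Patient pays $592.50; OOP now $1,784.40.

$592.50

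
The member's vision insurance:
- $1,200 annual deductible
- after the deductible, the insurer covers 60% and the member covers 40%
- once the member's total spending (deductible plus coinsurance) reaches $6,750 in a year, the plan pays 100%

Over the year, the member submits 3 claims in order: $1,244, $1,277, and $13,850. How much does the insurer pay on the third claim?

$8,828.40

Claim 1 ($1,244): $1,200 finishes the deductible; $44 goes to coinsurance; member's 40% is $17.60. Cost to member: $1,217.60. OOP to date $1,217.60. Insurer: $1,244 − $1,217.60 = $26.40.
Claim 2 ($1,277): deductible met; 40% of $1,277 = $510.80. Member owes $510.80 (running OOP $1,728.40). Insurer: $1,277 − $510.80 = $766.20.
Claim 3 ($13,850): deductible met; 40% of $13,850 = $5,540. Adding that to $1,728.40 gives $7,268.40, past the $6,750 cap; member pays only $6,750 − $1,728.40 = $5,021.60. Insurer: $13,850 − $5,021.60 = $8,828.40.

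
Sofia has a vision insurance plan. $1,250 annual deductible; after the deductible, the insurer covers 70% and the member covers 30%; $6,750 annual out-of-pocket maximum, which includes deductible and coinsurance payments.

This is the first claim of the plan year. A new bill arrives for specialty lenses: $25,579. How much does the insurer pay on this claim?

$18,829

Deductible not yet touched, so the first $1,250 of the bill goes to the deductible.
The remaining $24,329 (= $25,579 − $1,250) moves to coinsurance.
30% of $24,329 = $7,298.70 falls to the member.
Member responsibility before any cap: $1,250 + $7,298.70 = $8,548.70.
That would bring total out-of-pocket to $8,548.70, past the $6,750 cap. The member is capped at $6,750 − $0 = $6,750 on this claim.
Insurer pays the balance: $25,579 − $6,750 = $18,829.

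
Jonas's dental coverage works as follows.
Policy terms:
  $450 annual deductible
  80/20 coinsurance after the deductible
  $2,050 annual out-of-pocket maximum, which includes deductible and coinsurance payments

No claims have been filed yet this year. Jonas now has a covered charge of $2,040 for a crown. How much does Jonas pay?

Deductible not yet touched, so the first $450 of the bill goes to the deductible.
That leaves $2,040 − $450 = $1,590 for coinsurance.
20% of $1,590 = $318 falls to the patient.
That puts the patient's cost at $450 + $318 = $768 before any cap.
Year-to-date out-of-pocket becomes $0 + $768 = $768, still under the $2,050 maximum, so no cap applies.

$768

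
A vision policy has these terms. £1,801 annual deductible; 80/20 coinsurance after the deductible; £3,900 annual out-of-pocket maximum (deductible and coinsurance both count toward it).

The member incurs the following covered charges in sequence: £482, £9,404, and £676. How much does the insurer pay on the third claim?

£540.80

#1 (£482): entire amount goes to the deductible. Member pays £482; OOP now £482. Plan pays £482 − £482 = £0.
#2 (£9,404): deductible takes £1,319, £8,085 remains; 20% of £8,085 = £1,617. Member owes £2,936 (running OOP £3,418). Plan pays £9,404 − £2,936 = £6,468.
#3 (£676): 20% coinsurance on £676 = £135.20. Member pays £135.20; OOP now £3,553.20. Plan pays £676 − £135.20 = £540.80.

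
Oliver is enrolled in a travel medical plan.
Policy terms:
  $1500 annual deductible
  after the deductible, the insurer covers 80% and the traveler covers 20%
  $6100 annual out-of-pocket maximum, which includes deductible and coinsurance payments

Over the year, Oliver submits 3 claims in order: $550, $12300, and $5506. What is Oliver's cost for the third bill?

Claim 1 — $550: entire amount goes to the deductible. Traveler owes $550 (running OOP $550).
Claim 2 — $12300: $950 finishes the deductible; $11350 goes to coinsurance; 20% of $11350 = $2270. Traveler owes $3220 (running OOP $3770).
Claim 3 — $5506: deductible met; 20% of $5506 = $1101.20. Traveler owes $1101.20 (running OOP $4871.20).

$1101.20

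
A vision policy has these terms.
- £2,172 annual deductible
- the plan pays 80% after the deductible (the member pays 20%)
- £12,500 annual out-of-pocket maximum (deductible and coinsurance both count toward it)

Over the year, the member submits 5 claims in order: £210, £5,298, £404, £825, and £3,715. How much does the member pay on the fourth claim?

£165

#1 (£210): fully absorbed by the deductible. Cost to member: £210. OOP to date £210.
#2 (£5,298): £1,962 to deductible, leaving £3,336; 20% of £3,336 = £667.20. Member owes £2,629.20 (running OOP £2,839.20).
#3 (£404): 20% coinsurance on £404 = £80.80. Cost to member: £80.80. OOP to date £2,920.
#4 (£825): deductible met; 20% of £825 = £165. Cost to member: £165. OOP to date £3,085.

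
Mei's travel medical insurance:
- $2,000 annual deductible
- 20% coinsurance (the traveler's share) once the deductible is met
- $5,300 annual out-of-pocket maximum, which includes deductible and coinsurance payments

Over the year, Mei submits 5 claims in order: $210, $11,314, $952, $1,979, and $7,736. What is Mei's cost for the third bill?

Claim 1 ($210): fully absorbed by the deductible. Cost to traveler: $210. OOP to date $210.
Claim 2 ($11,314): $1,790 finishes the deductible; $9,524 goes to coinsurance; traveler's 20% is $1,904.80. Traveler pays $3,694.80; OOP now $3,904.80.
Claim 3 ($952): deductible met; 20% of $952 = $190.40. Traveler pays $190.40; OOP now $4,095.20.

$190.40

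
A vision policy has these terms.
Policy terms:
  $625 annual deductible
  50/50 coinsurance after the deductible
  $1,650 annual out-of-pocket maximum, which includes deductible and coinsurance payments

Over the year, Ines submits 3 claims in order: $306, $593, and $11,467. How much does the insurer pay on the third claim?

$10,579

Bill 1, $306: entire amount goes to the deductible. Member owes $306 (running OOP $306). Insurer: $306 − $306 = $0.
Bill 2, $593: $319 finishes the deductible; $274 goes to coinsurance; 50% of $274 = $137. Member pays $456; OOP now $762. Plan pays $593 − $456 = $137.
Bill 3, $11,467: deductible met; 50% of $11,467 = $5,733.50. Adding that to $762 gives $6,495.50, past the $1,650 cap; member pays only $1,650 − $762 = $888. Insurer: $11,467 − $888 = $10,579.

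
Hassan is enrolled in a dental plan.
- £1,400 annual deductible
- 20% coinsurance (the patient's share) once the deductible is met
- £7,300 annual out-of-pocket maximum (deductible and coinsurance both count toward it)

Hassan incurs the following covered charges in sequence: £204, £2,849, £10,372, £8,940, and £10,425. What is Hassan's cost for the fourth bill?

Bill 1, £204: fully absorbed by the deductible. Patient owes £204 (running OOP £204).
Bill 2, £2,849: £1,196 finishes the deductible; £1,653 goes to coinsurance; coinsurance £1,653 × 20% = £330.60. Patient pays £1,526.60; OOP now £1,730.60.
Bill 3, £10,372: 20% coinsurance on £10,372 = £2,074.40. Patient owes £2,074.40 (running OOP £3,805).
Bill 4, £8,940: deductible met; 20% of £8,940 = £1,788. Cost to patient: £1,788. OOP to date £5,593.

£1,788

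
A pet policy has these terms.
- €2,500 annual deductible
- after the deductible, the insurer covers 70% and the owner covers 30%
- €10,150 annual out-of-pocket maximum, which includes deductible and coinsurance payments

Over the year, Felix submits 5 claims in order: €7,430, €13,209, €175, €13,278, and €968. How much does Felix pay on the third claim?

Claim 1 — €7,430: deductible takes €2,500, €4,930 remains; owner's 30% is €1,479. Cost to owner: €3,979. OOP to date €3,979.
Claim 2 — €13,209: deductible met; 30% of €13,209 = €3,962.70. Owner pays €3,962.70; OOP now €7,941.70.
Claim 3 — €175: deductible met; 30% of €175 = €52.50. Cost to owner: €52.50. OOP to date €7,994.20.

€52.50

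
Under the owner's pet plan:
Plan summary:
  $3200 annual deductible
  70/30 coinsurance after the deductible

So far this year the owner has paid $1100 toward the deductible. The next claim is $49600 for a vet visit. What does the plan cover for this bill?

$1100 of the $3200 deductible is already met, leaving $2100.
That leaves $49600 − $2100 = $47500 for coinsurance.
30% of $47500 = $14250 falls to the owner.
Owner responsibility: $2100 + $14250 = $16350.
Insurer pays the balance: $49600 − $16350 = $33250.

$33250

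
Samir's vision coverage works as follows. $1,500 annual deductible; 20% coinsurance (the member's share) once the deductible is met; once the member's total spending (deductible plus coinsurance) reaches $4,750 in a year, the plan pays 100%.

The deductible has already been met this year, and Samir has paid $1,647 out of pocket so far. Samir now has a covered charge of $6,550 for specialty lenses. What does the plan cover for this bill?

$5,240

The deductible is already satisfied, so the full bill goes to coinsurance.
20% of $6,550 = $1,310 falls to the member.
Total out-of-pocket so far would be $1,647 + $1,310 = $2,957, below the $4,750 cap — no reduction.
The insurer covers the remainder: $6,550 − $1,310 = $5,240.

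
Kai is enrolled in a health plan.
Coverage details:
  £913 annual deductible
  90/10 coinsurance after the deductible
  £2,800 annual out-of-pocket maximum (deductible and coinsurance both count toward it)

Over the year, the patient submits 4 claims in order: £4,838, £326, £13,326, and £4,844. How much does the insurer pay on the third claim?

Bill 1, £4,838: £913 to deductible, leaving £3,925; patient's 10% is £392.50. Patient owes £1,305.50 (running OOP £1,305.50). Insurer: £4,838 − £1,305.50 = £3,532.50.
Bill 2, £326: deductible met; 10% of £326 = £32.60. Cost to patient: £32.60. OOP to date £1,338.10. Plan pays £326 − £32.60 = £293.40.
Bill 3, £13,326: deductible already satisfied, so patient's share is 10% × £13,326 = £1,332.60. Patient owes £1,332.60 (running OOP £2,670.70). Insurer: £13,326 − £1,332.60 = £11,993.40.

£11,993.40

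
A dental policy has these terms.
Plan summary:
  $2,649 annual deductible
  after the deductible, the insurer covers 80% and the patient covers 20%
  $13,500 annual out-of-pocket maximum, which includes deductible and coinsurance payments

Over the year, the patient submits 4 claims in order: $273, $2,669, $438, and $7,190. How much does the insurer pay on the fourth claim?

$5,752

Claim 1 ($273): fully absorbed by the deductible. Cost to patient: $273. OOP to date $273. Plan pays $273 − $273 = $0.
Claim 2 ($2,669): $2,376 finishes the deductible; $293 goes to coinsurance; coinsurance $293 × 20% = $58.60. Cost to patient: $2,434.60. OOP to date $2,707.60. Insurer: $2,669 − $2,434.60 = $234.40.
Claim 3 ($438): deductible already satisfied, so patient's share is 20% × $438 = $87.60. Patient owes $87.60 (running OOP $2,795.20). Plan pays $438 − $87.60 = $350.40.
Claim 4 ($7,190): deductible met; 20% of $7,190 = $1,438. Patient pays $1,438; OOP now $4,233.20. Plan pays $7,190 − $1,438 = $5,752.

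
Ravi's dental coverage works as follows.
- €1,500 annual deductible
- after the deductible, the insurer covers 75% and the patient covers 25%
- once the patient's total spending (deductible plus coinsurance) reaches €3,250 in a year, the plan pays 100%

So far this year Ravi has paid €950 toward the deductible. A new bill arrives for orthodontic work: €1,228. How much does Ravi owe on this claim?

€719.50

€950 of the €1,500 deductible is already met, leaving €550.
That leaves €1,228 − €550 = €678 for coinsurance.
Patient's 25% share of €678 is €169.50.
Patient responsibility before any cap: €550 + €169.50 = €719.50.
Cumulative spending €950 + €719.50 = €1,669.50 stays under the €3,250 maximum.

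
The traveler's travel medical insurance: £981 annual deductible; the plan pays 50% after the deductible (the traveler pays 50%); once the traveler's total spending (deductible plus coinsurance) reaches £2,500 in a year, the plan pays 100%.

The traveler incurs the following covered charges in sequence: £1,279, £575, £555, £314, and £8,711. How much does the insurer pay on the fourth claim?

Claim 1 — £1,279: deductible takes £981, £298 remains; coinsurance £298 × 50% = £149. Cost to traveler: £1,130. OOP to date £1,130. Insurer: £1,279 − £1,130 = £149.
Claim 2 — £575: deductible already satisfied, so traveler's share is 50% × £575 = £287.50. Traveler pays £287.50; OOP now £1,417.50. Insurer: £575 − £287.50 = £287.50.
Claim 3 — £555: deductible met; 50% of £555 = £277.50. Traveler pays £277.50; OOP now £1,695. Insurer: £555 − £277.50 = £277.50.
Claim 4 — £314: 50% coinsurance on £314 = £157. Traveler owes £157 (running OOP £1,852). Plan pays £314 − £157 = £157.

£157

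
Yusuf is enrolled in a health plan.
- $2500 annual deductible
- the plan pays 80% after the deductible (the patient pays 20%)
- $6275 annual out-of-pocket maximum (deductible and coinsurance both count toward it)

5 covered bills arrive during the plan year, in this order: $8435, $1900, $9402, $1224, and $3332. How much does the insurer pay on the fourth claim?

$979.20

#1 ($8435): deductible takes $2500, $5935 remains; coinsurance $5935 × 20% = $1187. Cost to patient: $3687. OOP to date $3687. Insurer: $8435 − $3687 = $4748.
#2 ($1900): deductible already satisfied, so patient's share is 20% × $1900 = $380. Patient pays $380; OOP now $4067. Plan pays $1900 − $380 = $1520.
#3 ($9402): 20% coinsurance on $9402 = $1880.40. Patient pays $1880.40; OOP now $5947.40. Insurer: $9402 − $1880.40 = $7521.60.
#4 ($1224): deductible already satisfied, so patient's share is 20% × $1224 = $244.80. Patient owes $244.80 (running OOP $6192.20). Plan pays $1224 − $244.80 = $979.20.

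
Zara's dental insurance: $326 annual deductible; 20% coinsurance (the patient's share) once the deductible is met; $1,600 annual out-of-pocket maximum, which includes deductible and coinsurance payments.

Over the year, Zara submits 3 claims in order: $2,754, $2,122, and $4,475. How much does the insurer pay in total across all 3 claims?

$7,751

Bill 1, $2,754: deductible takes $326, $2,428 remains; coinsurance $2,428 × 20% = $485.60. Patient owes $811.60 (running OOP $811.60). Plan pays $2,754 − $811.60 = $1,942.40.
Bill 2, $2,122: deductible met; 20% of $2,122 = $424.40. Patient owes $424.40 (running OOP $1,236). Insurer: $2,122 − $424.40 = $1,697.60.
Bill 3, $4,475: 20% coinsurance on $4,475 = $895. OOP would hit $2,131 > $1,600, so the cap limits the patient to $1,600 − $1,236 = $364. Plan pays $4,475 − $364 = $4,111.
Insurer total: $1,942.40 + $1,697.60 + $4,111 = $7,751.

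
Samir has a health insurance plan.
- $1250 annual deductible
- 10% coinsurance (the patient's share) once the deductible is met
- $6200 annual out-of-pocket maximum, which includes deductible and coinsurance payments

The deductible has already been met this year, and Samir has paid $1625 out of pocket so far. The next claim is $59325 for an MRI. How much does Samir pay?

$4575

The deductible is already satisfied, so the full bill goes to coinsurance.
Patient's 10% share of $59325 is $5932.50.
Year-to-date out-of-pocket would reach $1625 + $5932.50 = $7557.50, above the $6200 maximum, so the patient pays only $6200 − $1625 = $4575.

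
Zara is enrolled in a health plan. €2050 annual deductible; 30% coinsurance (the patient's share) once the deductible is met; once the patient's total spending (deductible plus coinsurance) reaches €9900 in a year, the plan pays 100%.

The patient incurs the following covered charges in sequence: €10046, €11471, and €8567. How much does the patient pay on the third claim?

€2009.90

#1 (€10046): €2050 to deductible, leaving €7996; coinsurance €7996 × 30% = €2398.80. Patient owes €4448.80 (running OOP €4448.80).
#2 (€11471): deductible already satisfied, so patient's share is 30% × €11471 = €3441.30. Cost to patient: €3441.30. OOP to date €7890.10.
#3 (€8567): deductible met; 30% of €8567 = €2570.10. That would push OOP to €10460.20, over the €9900 cap, so patient pays €9900 − €7890.10 = €2009.90.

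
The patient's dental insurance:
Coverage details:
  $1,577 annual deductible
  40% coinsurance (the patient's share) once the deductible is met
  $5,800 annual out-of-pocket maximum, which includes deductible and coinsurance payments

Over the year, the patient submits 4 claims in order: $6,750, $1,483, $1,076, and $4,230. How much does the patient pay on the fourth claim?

$1,130.20

Bill 1, $6,750: $1,577 to deductible, leaving $5,173; patient's 40% is $2,069.20. Patient pays $3,646.20; OOP now $3,646.20.
Bill 2, $1,483: 40% coinsurance on $1,483 = $593.20. Cost to patient: $593.20. OOP to date $4,239.40.
Bill 3, $1,076: 40% coinsurance on $1,076 = $430.40. Cost to patient: $430.40. OOP to date $4,669.80.
Bill 4, $4,230: 40% coinsurance on $4,230 = $1,692. Adding that to $4,669.80 gives $6,361.80, past the $5,800 cap; patient pays only $5,800 − $4,669.80 = $1,130.20.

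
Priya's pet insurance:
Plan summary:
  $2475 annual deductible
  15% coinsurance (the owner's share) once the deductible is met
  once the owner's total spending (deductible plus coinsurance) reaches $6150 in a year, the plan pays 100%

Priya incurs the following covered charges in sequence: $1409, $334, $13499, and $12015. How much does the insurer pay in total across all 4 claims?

$21107

Claim 1 ($1409): fully absorbed by the deductible. Owner pays $1409; OOP now $1409. Plan pays $1409 − $1409 = $0.
Claim 2 ($334): entire amount goes to the deductible. Owner pays $334; OOP now $1743. Plan pays $334 − $334 = $0.
Claim 3 ($13499): $732 finishes the deductible; $12767 goes to coinsurance; owner's 15% is $1915.05. Owner owes $2647.05 (running OOP $4390.05). Plan pays $13499 − $2647.05 = $10851.95.
Claim 4 ($12015): 15% coinsurance on $12015 = $1802.25. OOP would hit $6192.30 > $6150, so the cap limits the owner to $6150 − $4390.05 = $1759.95. Insurer: $12015 − $1759.95 = $10255.05.
Insurer total: $0 + $0 + $10851.95 + $10255.05 = $21107.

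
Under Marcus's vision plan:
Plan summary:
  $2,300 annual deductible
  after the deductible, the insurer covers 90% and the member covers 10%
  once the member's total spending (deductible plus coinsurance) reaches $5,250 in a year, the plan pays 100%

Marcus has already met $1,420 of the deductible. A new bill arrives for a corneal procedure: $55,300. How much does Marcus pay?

$3,830

$1,420 of the $2,300 deductible is already met, leaving $880.
The remaining $54,420 (= $55,300 − $880) moves to coinsurance.
Member's 10% share of $54,420 is $5,442.
So the member owes $880 + $5,442 = $6,322 before any cap.
Year-to-date out-of-pocket would reach $1,420 + $6,322 = $7,742, above the $5,250 maximum, so the member pays only $5,250 − $1,420 = $3,830.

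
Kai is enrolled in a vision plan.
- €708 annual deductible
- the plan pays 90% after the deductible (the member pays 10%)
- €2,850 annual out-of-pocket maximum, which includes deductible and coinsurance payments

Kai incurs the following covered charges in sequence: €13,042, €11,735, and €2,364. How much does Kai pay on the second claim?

€908.60

Claim 1 (€13,042): deductible takes €708, €12,334 remains; 10% of €12,334 = €1,233.40. Member owes €1,941.40 (running OOP €1,941.40).
Claim 2 (€11,735): 10% coinsurance on €11,735 = €1,173.50. Adding that to €1,941.40 gives €3,114.90, past the €2,850 cap; member pays only €2,850 − €1,941.40 = €908.60.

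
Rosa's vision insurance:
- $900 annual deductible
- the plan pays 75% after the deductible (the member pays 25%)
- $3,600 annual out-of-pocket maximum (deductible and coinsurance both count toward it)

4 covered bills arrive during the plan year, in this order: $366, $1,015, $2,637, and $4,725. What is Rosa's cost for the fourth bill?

Bill 1, $366: entire amount goes to the deductible. Member owes $366 (running OOP $366).
Bill 2, $1,015: $534 finishes the deductible; $481 goes to coinsurance; coinsurance $481 × 25% = $120.25. Member pays $654.25; OOP now $1,020.25.
Bill 3, $2,637: deductible already satisfied, so member's share is 25% × $2,637 = $659.25. Member pays $659.25; OOP now $1,679.50.
Bill 4, $4,725: 25% coinsurance on $4,725 = $1,181.25. Member owes $1,181.25 (running OOP $2,860.75).

$1,181.25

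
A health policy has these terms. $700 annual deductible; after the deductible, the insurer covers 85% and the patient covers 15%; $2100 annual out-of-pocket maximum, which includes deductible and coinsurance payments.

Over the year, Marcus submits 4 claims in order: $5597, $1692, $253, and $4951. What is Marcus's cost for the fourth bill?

$373.70

Claim 1 — $5597: $700 to deductible, leaving $4897; patient's 15% is $734.55. Cost to patient: $1434.55. OOP to date $1434.55.
Claim 2 — $1692: 15% coinsurance on $1692 = $253.80. Patient pays $253.80; OOP now $1688.35.
Claim 3 — $253: deductible met; 15% of $253 = $37.95. Cost to patient: $37.95. OOP to date $1726.30.
Claim 4 — $4951: deductible already satisfied, so patient's share is 15% × $4951 = $742.65. That would push OOP to $2468.95, over the $2100 cap, so patient pays $2100 − $1726.30 = $373.70.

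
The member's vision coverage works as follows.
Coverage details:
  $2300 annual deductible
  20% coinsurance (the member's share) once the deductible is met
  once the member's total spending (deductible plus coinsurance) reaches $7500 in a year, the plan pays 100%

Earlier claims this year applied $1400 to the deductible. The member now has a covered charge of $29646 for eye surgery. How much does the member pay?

$6100

Deductible still to meet: $2300 − $1400 = $900.
After the $900 deductible portion, $29646 − $900 = $28746 is subject to coinsurance.
Coinsurance: $28746 × 20% = $5749.20.
So the member owes $900 + $5749.20 = $6649.20 before any cap.
Adding $6649.20 to the $1400 already spent would give $8049.20, which exceeds the $7500 cap; the member pays just $7500 − $1400 = $6100.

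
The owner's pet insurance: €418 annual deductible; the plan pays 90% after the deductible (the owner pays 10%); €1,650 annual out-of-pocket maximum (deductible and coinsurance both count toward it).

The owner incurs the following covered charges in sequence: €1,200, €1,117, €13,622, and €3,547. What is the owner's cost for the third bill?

Claim 1 — €1,200: €418 finishes the deductible; €782 goes to coinsurance; 10% of €782 = €78.20. Cost to owner: €496.20. OOP to date €496.20.
Claim 2 — €1,117: deductible met; 10% of €1,117 = €111.70. Owner pays €111.70; OOP now €607.90.
Claim 3 — €13,622: deductible already satisfied, so owner's share is 10% × €13,622 = €1,362.20. OOP would hit €1,970.10 > €1,650, so the cap limits the owner to €1,650 − €607.90 = €1,042.10.

€1,042.10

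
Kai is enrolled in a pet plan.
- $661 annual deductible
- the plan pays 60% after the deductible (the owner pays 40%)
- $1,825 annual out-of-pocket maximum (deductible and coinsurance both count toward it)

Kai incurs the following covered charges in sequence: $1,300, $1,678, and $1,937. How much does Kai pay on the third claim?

Claim 1 — $1,300: $661 to deductible, leaving $639; 40% of $639 = $255.60. Cost to owner: $916.60. OOP to date $916.60.
Claim 2 — $1,678: deductible already satisfied, so owner's share is 40% × $1,678 = $671.20. Owner owes $671.20 (running OOP $1,587.80).
Claim 3 — $1,937: 40% coinsurance on $1,937 = $774.80. That would push OOP to $2,362.60, over the $1,825 cap, so owner pays $1,825 − $1,587.80 = $237.20.

$237.20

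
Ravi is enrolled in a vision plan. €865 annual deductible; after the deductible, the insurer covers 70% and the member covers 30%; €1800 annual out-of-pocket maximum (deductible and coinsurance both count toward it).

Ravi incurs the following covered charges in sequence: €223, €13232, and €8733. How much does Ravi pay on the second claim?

€1577

Claim 1 — €223: all of it applies to the deductible. Member pays €223; OOP now €223.
Claim 2 — €13232: deductible takes €642, €12590 remains; coinsurance €12590 × 30% = €3777. Deductible plus coinsurance: €642 + €3777 = €4419. That would push OOP to €4642, over the €1800 cap, so member pays €1800 − €223 = €1577.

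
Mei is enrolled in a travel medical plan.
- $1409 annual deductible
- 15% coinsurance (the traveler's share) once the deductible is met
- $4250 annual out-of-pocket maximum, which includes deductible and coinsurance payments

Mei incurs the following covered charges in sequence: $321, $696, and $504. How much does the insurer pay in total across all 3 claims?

$95.20

#1 ($321): fully absorbed by the deductible. Traveler owes $321 (running OOP $321). Insurer: $321 − $321 = $0.
#2 ($696): entire amount goes to the deductible. Traveler pays $696; OOP now $1017. Insurer: $696 − $696 = $0.
#3 ($504): $392 to deductible, leaving $112; traveler's 15% is $16.80. Traveler owes $408.80 (running OOP $1425.80). Insurer: $504 − $408.80 = $95.20.
Insurer total: $0 + $0 + $95.20 = $95.20.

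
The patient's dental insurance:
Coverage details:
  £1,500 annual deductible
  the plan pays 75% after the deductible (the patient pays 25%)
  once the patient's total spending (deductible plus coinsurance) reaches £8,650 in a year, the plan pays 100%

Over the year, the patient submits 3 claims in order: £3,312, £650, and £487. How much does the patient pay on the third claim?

£121.75

Bill 1, £3,312: £1,500 finishes the deductible; £1,812 goes to coinsurance; patient's 25% is £453. Cost to patient: £1,953. OOP to date £1,953.
Bill 2, £650: 25% coinsurance on £650 = £162.50. Patient pays £162.50; OOP now £2,115.50.
Bill 3, £487: 25% coinsurance on £487 = £121.75. Patient pays £121.75; OOP now £2,237.25.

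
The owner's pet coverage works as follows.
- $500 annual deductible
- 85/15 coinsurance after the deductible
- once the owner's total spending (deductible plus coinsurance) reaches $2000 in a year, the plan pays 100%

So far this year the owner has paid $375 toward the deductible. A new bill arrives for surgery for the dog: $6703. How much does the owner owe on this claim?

Deductible still to meet: $500 − $375 = $125.
That leaves $6703 − $125 = $6578 for coinsurance.
Owner's 15% share of $6578 is $986.70.
Owner responsibility before any cap: $125 + $986.70 = $1111.70.
Year-to-date out-of-pocket becomes $375 + $1111.70 = $1486.70, still under the $2000 maximum, so no cap applies.

$1111.70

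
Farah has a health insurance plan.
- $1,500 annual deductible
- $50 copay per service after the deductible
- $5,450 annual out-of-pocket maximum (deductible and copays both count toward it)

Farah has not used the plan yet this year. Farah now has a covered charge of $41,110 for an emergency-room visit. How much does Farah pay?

$1,550

Nothing has been paid toward the $1,500 deductible, so the first $1,500 of this charge is applied there.
The remaining $39,610 (= $41,110 − $1,500) moves to the copay.
Copay on this service: $50.
Patient responsibility before any cap: $1,500 + $50 = $1,550.
Cumulative spending $0 + $1,550 = $1,550 stays under the $5,450 maximum.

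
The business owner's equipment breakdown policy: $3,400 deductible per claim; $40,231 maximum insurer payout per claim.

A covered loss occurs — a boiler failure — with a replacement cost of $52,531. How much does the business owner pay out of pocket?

$12,300

Less the $3,400 deductible: $52,531 − $3,400 = $49,131.
$49,131 exceeds the $40,231 limit, so the insurer pays the limit: $40,231.
The business owner bears the rest of the original loss: $52,531 − $40,231 = $12,300.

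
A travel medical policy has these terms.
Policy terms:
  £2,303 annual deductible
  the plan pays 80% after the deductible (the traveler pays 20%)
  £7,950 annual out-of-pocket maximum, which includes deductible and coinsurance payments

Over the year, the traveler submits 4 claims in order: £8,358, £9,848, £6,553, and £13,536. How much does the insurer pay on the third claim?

#1 (£8,358): deductible takes £2,303, £6,055 remains; 20% of £6,055 = £1,211. Traveler owes £3,514 (running OOP £3,514). Plan pays £8,358 − £3,514 = £4,844.
#2 (£9,848): deductible already satisfied, so traveler's share is 20% × £9,848 = £1,969.60. Traveler owes £1,969.60 (running OOP £5,483.60). Plan pays £9,848 − £1,969.60 = £7,878.40.
#3 (£6,553): deductible already satisfied, so traveler's share is 20% × £6,553 = £1,310.60. Cost to traveler: £1,310.60. OOP to date £6,794.20. Insurer: £6,553 − £1,310.60 = £5,242.40.

£5,242.40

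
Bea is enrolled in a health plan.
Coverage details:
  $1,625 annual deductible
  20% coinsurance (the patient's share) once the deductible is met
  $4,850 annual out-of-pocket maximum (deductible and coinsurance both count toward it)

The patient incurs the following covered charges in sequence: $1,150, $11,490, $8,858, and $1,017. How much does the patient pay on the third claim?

$1,022

Claim 1 ($1,150): fully absorbed by the deductible. Patient pays $1,150; OOP now $1,150.
Claim 2 ($11,490): deductible takes $475, $11,015 remains; patient's 20% is $2,203. Patient pays $2,678; OOP now $3,828.
Claim 3 ($8,858): 20% coinsurance on $8,858 = $1,771.60. That would push OOP to $5,599.60, over the $4,850 cap, so patient pays $4,850 − $3,828 = $1,022.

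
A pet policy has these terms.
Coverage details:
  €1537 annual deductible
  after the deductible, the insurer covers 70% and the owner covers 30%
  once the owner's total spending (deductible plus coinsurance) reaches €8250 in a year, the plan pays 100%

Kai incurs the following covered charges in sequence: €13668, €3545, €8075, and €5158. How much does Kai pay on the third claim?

Claim 1 — €13668: €1537 to deductible, leaving €12131; owner's 30% is €3639.30. Cost to owner: €5176.30. OOP to date €5176.30.
Claim 2 — €3545: 30% coinsurance on €3545 = €1063.50. Owner pays €1063.50; OOP now €6239.80.
Claim 3 — €8075: deductible met; 30% of €8075 = €2422.50. That would push OOP to €8662.30, over the €8250 cap, so owner pays €8250 − €6239.80 = €2010.20.

€2010.20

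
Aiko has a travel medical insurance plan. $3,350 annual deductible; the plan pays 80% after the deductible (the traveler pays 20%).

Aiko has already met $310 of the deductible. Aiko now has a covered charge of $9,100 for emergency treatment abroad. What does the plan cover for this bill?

Remaining deductible: $3,350 − $310 = $3,040.
That leaves $9,100 − $3,040 = $6,060 for coinsurance.
20% of $6,060 = $1,212 falls to the traveler.
That puts the traveler's cost at $3,040 + $1,212 = $4,252.
The insurer covers the remainder: $9,100 − $4,252 = $4,848.

$4,848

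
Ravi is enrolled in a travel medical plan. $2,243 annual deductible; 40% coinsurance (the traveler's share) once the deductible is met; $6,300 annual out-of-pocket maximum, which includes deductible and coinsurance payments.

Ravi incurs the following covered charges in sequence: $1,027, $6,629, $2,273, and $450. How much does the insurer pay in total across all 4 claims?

Claim 1 — $1,027: all of it applies to the deductible. Traveler owes $1,027 (running OOP $1,027). Insurer: $1,027 − $1,027 = $0.
Claim 2 — $6,629: $1,216 to deductible, leaving $5,413; 40% of $5,413 = $2,165.20. Traveler owes $3,381.20 (running OOP $4,408.20). Plan pays $6,629 − $3,381.20 = $3,247.80.
Claim 3 — $2,273: 40% coinsurance on $2,273 = $909.20. Traveler pays $909.20; OOP now $5,317.40. Insurer: $2,273 − $909.20 = $1,363.80.
Claim 4 — $450: deductible already satisfied, so traveler's share is 40% × $450 = $180. Traveler owes $180 (running OOP $5,497.40). Plan pays $450 − $180 = $270.
Insurer total: $0 + $3,247.80 + $1,363.80 + $270 = $4,881.60.

$4,881.60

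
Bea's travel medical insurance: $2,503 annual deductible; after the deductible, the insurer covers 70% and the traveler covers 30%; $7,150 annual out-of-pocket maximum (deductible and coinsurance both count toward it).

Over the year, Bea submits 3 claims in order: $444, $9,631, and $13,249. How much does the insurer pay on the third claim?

$10,873.60

Claim 1 — $444: entire amount goes to the deductible. Cost to traveler: $444. OOP to date $444. Plan pays $444 − $444 = $0.
Claim 2 — $9,631: $2,059 to deductible, leaving $7,572; traveler's 30% is $2,271.60. Traveler pays $4,330.60; OOP now $4,774.60. Insurer: $9,631 − $4,330.60 = $5,300.40.
Claim 3 — $13,249: 30% coinsurance on $13,249 = $3,974.70. OOP would hit $8,749.30 > $7,150, so the cap limits the traveler to $7,150 − $4,774.60 = $2,375.40. Insurer: $13,249 − $2,375.40 = $10,873.60.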